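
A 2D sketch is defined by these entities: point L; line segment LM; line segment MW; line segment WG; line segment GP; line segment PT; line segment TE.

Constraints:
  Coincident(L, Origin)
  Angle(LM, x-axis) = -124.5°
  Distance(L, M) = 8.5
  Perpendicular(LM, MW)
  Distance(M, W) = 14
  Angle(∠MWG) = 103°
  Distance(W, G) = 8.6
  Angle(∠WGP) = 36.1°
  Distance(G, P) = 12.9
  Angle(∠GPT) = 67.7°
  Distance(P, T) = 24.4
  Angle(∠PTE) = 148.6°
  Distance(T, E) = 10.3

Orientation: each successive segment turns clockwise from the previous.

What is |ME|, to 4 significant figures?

39.58

∠GPT = 67.7° gives PT at 172.3° from the x-axis; with |PT| = 24.4, T = (-34.13, -0.2880). ∠PTE = 148.6° gives TE at 140.9° from the x-axis; with |TE| = 10.3, E = (-42.12, 6.208). Then |ME| = |E − M| = 39.58.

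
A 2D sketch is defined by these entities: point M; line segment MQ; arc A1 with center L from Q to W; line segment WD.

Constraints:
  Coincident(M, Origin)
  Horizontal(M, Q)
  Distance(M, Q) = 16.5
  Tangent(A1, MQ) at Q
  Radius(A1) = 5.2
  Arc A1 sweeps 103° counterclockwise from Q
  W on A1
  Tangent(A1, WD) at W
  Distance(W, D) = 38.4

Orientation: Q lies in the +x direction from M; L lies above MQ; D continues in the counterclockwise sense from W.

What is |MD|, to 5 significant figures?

45.654

On A1, Q sits at bearing -90° from L; a 103° counterclockwise sweep puts W at bearing 13°, so W = L + 5.2·(cos 13°, sin 13°) = (21.567, 6.3697). The tangent condition forces LW to be normal to WD, so WD runs along (−sin 13°, cos 13°); with |WD| = 38.4, D = (12.929, 43.786). Then |MD| = |D − M| = 45.654.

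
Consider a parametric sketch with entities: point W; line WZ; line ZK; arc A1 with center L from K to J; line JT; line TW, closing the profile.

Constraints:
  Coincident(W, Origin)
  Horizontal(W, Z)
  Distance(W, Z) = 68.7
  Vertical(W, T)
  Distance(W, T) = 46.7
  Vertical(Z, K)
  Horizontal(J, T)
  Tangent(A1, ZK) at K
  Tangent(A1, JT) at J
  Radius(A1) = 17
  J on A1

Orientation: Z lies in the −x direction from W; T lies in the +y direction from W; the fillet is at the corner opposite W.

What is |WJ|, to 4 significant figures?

69.67

W is at the origin; WZ is horizontal with |WZ| = 68.7 and Z on the −x side, so Z = (-68.70, 0.000). W and T share the same x with |WT| = 46.7 and T on the +y side, so T = (0.000, 46.70). The virtual corner opposite W is at (-68.70, 46.70). Tangency of A1 to ZK means the radius LK is perpendicular to ZK and tangency of A1 to JT means the radius LJ is perpendicular to JT, with radius 17.0, so the center L sits 17.0 in from both sides at L = (-51.70, 29.70). That places the tangent points at K = (-68.70, 29.70) on ZK and J = (-51.70, 46.70) on JT. Then |WJ| = |J − W| = 69.67.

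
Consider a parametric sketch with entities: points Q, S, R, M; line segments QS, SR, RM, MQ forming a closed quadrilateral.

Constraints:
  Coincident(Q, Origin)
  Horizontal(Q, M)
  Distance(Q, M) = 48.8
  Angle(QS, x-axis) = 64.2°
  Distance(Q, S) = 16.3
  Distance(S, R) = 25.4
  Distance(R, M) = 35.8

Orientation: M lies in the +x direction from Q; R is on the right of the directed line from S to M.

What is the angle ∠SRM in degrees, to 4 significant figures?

90.88°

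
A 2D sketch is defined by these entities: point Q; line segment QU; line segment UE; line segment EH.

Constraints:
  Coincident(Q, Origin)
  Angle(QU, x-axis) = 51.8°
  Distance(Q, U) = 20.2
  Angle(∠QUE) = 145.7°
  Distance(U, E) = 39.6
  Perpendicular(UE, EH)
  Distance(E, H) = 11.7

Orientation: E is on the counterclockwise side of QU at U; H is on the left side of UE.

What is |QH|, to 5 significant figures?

56.288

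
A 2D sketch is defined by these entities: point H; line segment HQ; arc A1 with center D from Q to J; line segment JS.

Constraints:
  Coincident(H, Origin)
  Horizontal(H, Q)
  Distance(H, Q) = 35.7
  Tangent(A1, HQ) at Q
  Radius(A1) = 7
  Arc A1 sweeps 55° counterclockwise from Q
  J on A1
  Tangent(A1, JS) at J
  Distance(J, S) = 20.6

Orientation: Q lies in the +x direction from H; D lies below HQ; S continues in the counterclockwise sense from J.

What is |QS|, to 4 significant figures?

26.50

H is at the origin; HQ is horizontal with |HQ| = 35.7 and Q on the +x side, so Q = (35.70, 0.000). Tangency of A1 to HQ means the radius DQ is perpendicular to HQ, so D = Q + (0, -7) = (35.70, -7.000). On A1, Q sits at bearing 90° from D; a 55° counterclockwise sweep puts J at bearing 145°, so J = D + 7.0·(cos 145°, sin 145°) = (29.97, -2.985). Since A1 is tangent to JS there, DJ ⟂ JS, so JS runs along (−sin 145°, cos 145°); with |JS| = 20.6, S = (18.15, -19.86). Then |QS| = |S − Q| = 26.50.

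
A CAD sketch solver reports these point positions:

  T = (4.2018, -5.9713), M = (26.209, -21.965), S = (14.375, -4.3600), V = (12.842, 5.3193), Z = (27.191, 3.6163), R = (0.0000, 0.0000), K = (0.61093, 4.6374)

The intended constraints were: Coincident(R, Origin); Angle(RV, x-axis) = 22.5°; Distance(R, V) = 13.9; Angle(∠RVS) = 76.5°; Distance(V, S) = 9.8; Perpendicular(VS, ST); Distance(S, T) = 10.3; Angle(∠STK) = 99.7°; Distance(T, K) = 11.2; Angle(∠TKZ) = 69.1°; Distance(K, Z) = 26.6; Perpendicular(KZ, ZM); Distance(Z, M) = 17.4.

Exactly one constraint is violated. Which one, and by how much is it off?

Distance(Z, M) = 17.4 — off by 8.20.

R = (0.00, 0.00) ✓; RV at 22.50° ✓; |RV| = 13.90 ✓; ∠RVS = 76.50° ✓; |VS| = 9.800 ✓; ∠(VS, ST) = 90.00° ✓; |ST| = 10.30 ✓; ∠STK = 99.70° ✓; |TK| = 11.20 ✓; ∠TKZ = 69.10° ✓; |KZ| = 26.60 ✓; ∠(KZ, ZM) = 90.00° ✓; |ZM| = 25.60 ✗.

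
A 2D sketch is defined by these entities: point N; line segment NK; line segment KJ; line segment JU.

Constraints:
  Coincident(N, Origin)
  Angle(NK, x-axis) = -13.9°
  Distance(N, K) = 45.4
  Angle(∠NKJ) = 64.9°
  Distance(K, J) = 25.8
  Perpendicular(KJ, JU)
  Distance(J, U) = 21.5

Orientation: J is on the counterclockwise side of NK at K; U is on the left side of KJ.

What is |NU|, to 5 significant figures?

20.675

N is at the origin; NK runs at -13.9° with length 45.4, so K = 45.4·(cos -13.9°, sin -13.9°) = (44.071, -10.906). ∠NKJ = 64.9°, so KJ runs at -13.9° + (180° − 64.9°) = 101.20° from the x-axis; with |KJ| = 25.8, J = K + 25.8·(cos 101.20°, sin 101.20°) = (39.059, 14.402). The perpendicularity gives JU at right angles to KJ; with |JU| = 21.5 on the left of KJ, U = J + 21.5·(-0.98096, -0.19423) = (17.969, 10.226). Then |NU| = |U − N| = 20.675.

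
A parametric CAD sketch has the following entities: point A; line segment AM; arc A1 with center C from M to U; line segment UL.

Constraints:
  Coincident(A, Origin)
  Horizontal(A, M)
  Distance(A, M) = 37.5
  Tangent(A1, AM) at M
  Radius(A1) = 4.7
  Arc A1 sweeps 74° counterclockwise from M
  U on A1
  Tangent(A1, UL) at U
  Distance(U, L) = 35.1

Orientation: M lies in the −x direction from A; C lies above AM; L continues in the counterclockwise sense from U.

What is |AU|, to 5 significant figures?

33.157

A is at the origin; AM is horizontal with |AM| = 37.5 and M on the −x side, so M = (-37.500, 0.0000). The tangent condition forces CM to be normal to AM, so C = M + (0, 4.7) = (-37.500, 4.7000). On A1, M sits at bearing -90° from C; a 74° counterclockwise sweep puts U at bearing -16°, so U = C + 4.7·(cos -16°, sin -16°) = (-32.982, 3.4045). Then |AU| = |U − A| = 33.157.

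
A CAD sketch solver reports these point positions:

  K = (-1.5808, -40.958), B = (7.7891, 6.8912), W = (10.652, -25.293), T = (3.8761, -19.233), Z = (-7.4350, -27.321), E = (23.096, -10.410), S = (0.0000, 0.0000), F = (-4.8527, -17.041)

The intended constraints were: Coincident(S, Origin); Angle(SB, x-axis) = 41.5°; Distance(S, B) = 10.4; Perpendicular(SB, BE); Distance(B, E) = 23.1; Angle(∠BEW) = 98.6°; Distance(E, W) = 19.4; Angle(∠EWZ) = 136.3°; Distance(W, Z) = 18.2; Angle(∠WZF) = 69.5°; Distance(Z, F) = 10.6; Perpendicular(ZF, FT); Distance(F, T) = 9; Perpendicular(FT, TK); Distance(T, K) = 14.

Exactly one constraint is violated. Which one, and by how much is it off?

Distance(T, K) = 14 — off by 8.40.

S = (0.00, 0.00) ✓; SB at 41.50° ✓; |SB| = 10.40 ✓; ∠(SB, BE) = 90.00° ✓; |BE| = 23.10 ✓; ∠BEW = 98.60° ✓; |EW| = 19.40 ✓; ∠EWZ = 136.3° ✓; |WZ| = 18.20 ✓; ∠WZF = 69.50° ✓; |ZF| = 10.60 ✓; ∠(ZF, FT) = 90.00° ✓; |FT| = 9.000 ✓; ∠(FT, TK) = 90.00° ✓; |TK| = 22.40 ✗.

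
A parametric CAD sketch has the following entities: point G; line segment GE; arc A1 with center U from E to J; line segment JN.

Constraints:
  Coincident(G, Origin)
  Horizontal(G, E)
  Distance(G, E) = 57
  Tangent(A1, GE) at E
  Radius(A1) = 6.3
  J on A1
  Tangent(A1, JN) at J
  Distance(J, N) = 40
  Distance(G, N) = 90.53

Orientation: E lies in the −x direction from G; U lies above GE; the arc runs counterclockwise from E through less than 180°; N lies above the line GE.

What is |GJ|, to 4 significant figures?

53.85

G is at the origin; G and E share the same y with |GE| = 57.0 and E on the −x side, so E = (-57.00, 0.000). The tangent condition forces UE to be normal to GE, so U = E + (0, 6.3) = (-57.00, 6.300). Since UJ ⟂ JN (tangency), |UN| = √(6.3² + 40.0²) = 40.49 regardless of where J sits on A1. So N lies on both circle(G, 90.53) and circle(U, 40.49); the above-GE intersection is N = (-82.15, 38.03). J is the foot of the tangent from N: J = (-52.73, 10.93).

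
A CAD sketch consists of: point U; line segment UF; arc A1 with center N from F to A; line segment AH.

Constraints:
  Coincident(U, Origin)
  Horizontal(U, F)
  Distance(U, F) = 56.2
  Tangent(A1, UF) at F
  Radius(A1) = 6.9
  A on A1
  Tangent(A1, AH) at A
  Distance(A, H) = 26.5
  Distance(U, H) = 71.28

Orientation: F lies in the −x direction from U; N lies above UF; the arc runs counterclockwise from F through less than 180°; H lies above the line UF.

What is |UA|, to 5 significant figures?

51.190

U is at the origin; U and F share the same y with |UF| = 56.2 and F on the −x side, so F = (-56.200, 0.0000). Since A1 is tangent to UF there, NF ⟂ UF, so N = F + (0, 6.9) = (-56.200, 6.9000). Since NA ⟂ AH (tangency), |NH| = √(6.9² + 26.5²) = 27.384 regardless of where A sits on A1. So H lies on both circle(U, 71.28) and circle(N, 27.384); the above-UF intersection is H = (-62.950, 33.439). A is the foot of the tangent from H: A = (-50.157, 10.231).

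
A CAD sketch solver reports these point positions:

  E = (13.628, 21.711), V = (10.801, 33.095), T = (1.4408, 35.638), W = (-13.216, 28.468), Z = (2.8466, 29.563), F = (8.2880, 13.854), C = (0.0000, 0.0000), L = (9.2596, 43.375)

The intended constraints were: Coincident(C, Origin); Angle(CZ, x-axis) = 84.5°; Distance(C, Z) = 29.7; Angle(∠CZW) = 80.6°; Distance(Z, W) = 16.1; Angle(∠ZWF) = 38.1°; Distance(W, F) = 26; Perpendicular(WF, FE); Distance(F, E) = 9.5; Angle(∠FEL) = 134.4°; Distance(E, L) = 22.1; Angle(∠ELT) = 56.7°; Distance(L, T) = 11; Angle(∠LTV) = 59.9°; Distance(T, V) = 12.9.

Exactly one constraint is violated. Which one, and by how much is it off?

Distance(T, V) = 12.9 — off by 3.20.

C = (0.00, 0.00) ✓; CZ at 84.50° ✓; |CZ| = 29.70 ✓; ∠CZW = 80.60° ✓; |ZW| = 16.10 ✓; ∠ZWF = 38.10° ✓; |WF| = 26.00 ✓; ∠(WF, FE) = 90.00° ✓; |FE| = 9.500 ✓; ∠FEL = 134.4° ✓; |EL| = 22.10 ✓; ∠ELT = 56.70° ✓; |LT| = 11.00 ✓; ∠LTV = 59.90° ✓; |TV| = 9.699 ✗.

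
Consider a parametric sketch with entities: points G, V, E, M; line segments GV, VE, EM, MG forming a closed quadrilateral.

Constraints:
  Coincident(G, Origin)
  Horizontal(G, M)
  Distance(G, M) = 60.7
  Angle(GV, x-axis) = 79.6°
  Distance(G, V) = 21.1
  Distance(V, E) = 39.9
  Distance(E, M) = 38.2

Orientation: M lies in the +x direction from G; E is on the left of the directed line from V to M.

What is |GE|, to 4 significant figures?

53.30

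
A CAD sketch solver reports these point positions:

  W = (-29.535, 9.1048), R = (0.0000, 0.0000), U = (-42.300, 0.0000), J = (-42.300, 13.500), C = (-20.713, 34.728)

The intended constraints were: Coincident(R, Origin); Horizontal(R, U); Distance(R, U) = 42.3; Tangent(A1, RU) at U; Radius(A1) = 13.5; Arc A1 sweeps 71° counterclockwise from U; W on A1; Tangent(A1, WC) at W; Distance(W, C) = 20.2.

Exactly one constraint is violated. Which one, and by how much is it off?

Distance(W, C) = 20.2 — off by 6.90.

R = (0.00, 0.00) ✓; R.y = 0.00, U.y = 0.00 ✓; |RU| = 42.30 ✓; ∠(JU, UR) = 90.00° ✓; |JU| = 13.50 ✓; bearing(J→W) − bearing(J→U) = 71.00° ✓; |JW| = 13.50 ✓; ∠(JW, WC) = 90.00° ✓; |WC| = 27.10 ✗.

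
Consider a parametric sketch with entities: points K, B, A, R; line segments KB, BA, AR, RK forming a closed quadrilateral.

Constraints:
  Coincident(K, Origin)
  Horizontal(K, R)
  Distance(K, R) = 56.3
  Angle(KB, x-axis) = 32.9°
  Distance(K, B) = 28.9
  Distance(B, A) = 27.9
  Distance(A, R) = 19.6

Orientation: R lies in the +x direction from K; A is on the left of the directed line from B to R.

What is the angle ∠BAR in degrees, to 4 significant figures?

95.78°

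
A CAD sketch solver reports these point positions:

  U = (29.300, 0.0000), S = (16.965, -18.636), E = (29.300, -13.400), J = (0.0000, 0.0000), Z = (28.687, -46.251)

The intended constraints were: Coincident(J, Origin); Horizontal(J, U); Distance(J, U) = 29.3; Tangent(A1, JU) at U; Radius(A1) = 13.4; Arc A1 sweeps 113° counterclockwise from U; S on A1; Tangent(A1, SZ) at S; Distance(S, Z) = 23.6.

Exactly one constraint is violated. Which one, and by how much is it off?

Distance(S, Z) = 23.6 — off by 6.40.

J = (0.00, 0.00) ✓; J.y = 0.00, U.y = 0.00 ✓; |JU| = 29.30 ✓; ∠(EU, UJ) = 90.00° ✓; |EU| = 13.40 ✓; bearing(E→S) − bearing(E→U) = 113.0° ✓; |ES| = 13.40 ✓; ∠(ES, SZ) = 90.00° ✓; |SZ| = 30.00 ✗.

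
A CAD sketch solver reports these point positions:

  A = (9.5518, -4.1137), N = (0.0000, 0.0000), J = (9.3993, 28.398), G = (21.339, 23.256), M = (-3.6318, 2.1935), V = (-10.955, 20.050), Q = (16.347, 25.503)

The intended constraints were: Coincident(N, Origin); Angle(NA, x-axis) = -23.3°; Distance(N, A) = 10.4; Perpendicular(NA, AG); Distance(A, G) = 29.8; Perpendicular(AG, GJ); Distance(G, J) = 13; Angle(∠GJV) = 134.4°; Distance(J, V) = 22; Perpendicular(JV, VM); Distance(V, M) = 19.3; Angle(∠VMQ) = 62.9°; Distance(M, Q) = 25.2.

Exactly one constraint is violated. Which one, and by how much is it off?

Distance(M, Q) = 25.2 — off by 5.50.

N = (0.00, 0.00) ✓; NA at -23.30° ✓; |NA| = 10.40 ✓; ∠(NA, AG) = 90.00° ✓; |AG| = 29.80 ✓; ∠(AG, GJ) = 90.00° ✓; |GJ| = 13.00 ✓; ∠GJV = 134.4° ✓; |JV| = 22.00 ✓; ∠(JV, VM) = 90.00° ✓; |VM| = 19.30 ✓; ∠VMQ = 62.90° ✓; |MQ| = 30.70 ✗.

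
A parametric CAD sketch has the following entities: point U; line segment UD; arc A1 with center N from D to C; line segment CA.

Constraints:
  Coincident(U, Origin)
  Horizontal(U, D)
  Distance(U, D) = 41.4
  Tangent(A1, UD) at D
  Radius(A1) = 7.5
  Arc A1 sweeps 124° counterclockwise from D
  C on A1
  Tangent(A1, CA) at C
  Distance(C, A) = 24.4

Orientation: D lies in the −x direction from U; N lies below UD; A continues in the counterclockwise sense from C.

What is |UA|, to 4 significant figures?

46.62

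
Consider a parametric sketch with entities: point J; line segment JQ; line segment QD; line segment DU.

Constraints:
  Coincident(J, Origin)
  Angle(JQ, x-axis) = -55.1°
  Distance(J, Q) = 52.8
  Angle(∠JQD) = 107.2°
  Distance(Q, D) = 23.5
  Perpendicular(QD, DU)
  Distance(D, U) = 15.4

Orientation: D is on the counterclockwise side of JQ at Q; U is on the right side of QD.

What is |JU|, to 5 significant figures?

76.581

J is at the origin; JQ runs at -55.1° with length 52.8, so Q = 52.8·(cos -55.1°, sin -55.1°) = (30.209, -43.304). ∠JQD = 107.2°, so QD runs at -55.1° + (180° − 107.2°) = 17.700° from the x-axis; with |QD| = 23.5, D = Q + 23.5·(cos 17.700°, sin 17.700°) = (52.597, -36.159). QD is perpendicular to DU; with |DU| = 15.4 on the right of QD, U = D + 15.4·(0.30403, -0.95266) = (57.279, -50.830). Then |JU| = |U − J| = 76.581.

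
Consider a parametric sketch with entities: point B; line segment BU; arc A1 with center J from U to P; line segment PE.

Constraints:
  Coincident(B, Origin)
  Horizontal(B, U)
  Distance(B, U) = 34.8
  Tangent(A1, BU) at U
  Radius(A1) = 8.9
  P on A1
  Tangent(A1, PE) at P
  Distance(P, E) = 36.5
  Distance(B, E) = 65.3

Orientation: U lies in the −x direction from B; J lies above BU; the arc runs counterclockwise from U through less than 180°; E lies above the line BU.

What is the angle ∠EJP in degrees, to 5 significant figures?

76.297°

B is at the origin; B and U share the same y with |BU| = 34.8 and U on the −x side, so U = (-34.800, 0.0000). Since A1 is tangent to BU there, JU ⟂ BU, so J = U + (0, 8.9) = (-34.800, 8.9000). Since JP ⟂ PE (tangency), |JE| = √(8.9² + 36.5²) = 37.569 regardless of where P sits on A1. So E lies on both circle(B, 65.3) and circle(J, 37.569); the above-BU intersection is E = (-48.279, 43.968). P is the foot of the tangent from E: P = (-27.485, 13.970).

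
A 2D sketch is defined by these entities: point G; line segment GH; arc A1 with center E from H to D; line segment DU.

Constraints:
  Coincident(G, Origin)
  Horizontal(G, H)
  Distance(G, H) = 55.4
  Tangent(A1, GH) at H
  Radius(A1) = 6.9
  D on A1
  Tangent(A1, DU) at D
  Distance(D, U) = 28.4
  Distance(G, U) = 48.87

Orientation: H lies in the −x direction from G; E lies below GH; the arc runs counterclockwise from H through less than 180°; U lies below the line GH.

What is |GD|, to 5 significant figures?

61.081

G is at the origin; GH is horizontal with |GH| = 55.4 and H on the −x side, so H = (-55.400, 0.0000). The tangent condition forces EH to be normal to GH, so E = H + (0, -6.9) = (-55.400, -6.9000). Since ED ⟂ DU (tangency), |EU| = √(6.9² + 28.4²) = 29.226 regardless of where D sits on A1. So U lies on both circle(G, 48.87) and circle(E, 29.226); the below-GH intersection is U = (-38.175, -30.511). D is the foot of the tangent from U: D = (-59.857, -12.168).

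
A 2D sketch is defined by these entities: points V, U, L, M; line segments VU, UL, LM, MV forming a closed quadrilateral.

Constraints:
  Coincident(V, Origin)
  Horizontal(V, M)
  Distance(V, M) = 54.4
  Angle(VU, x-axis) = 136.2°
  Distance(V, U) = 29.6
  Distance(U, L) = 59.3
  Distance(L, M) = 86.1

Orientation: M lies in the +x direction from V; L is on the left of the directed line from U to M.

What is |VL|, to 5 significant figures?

72.645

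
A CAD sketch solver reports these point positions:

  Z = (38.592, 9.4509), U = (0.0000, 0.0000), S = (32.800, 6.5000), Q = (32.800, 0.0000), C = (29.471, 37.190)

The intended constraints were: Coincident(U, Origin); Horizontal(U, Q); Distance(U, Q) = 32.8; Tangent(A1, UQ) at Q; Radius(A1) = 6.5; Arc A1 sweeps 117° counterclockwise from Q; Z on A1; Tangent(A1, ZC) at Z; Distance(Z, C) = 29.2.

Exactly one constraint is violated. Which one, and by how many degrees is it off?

Tangent(A1, ZC) at Z — off by 8.80°.

U = (0.00, 0.00) ✓; U.y = 0.00, Q.y = 0.00 ✓; |UQ| = 32.80 ✓; ∠(SQ, QU) = 90.00° ✓; |SQ| = 6.500 ✓; bearing(S→Z) − bearing(S→Q) = 117.0° ✓; |SZ| = 6.500 ✓; ∠(SZ, ZC) = 98.80° ✗; |ZC| = 29.20 ✓.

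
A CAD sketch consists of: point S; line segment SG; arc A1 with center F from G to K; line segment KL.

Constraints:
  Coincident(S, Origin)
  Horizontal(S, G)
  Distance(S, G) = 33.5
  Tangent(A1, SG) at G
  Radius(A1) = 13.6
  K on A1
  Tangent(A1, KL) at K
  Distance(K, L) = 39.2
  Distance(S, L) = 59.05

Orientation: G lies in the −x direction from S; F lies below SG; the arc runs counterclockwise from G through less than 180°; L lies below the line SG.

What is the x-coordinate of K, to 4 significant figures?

-44.98

Checks: |FK| = 13.60 ✓; ∠(FK, KL) = 90.00° ✓; |KL| = 39.20 ✓; |SL| = 59.05 ✓.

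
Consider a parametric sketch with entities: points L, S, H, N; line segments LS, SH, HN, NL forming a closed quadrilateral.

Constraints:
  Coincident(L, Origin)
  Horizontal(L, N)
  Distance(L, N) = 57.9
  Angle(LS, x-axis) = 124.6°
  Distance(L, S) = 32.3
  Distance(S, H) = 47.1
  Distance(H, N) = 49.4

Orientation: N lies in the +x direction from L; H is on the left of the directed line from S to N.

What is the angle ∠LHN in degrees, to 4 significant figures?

73.54°

L is at the origin; LN is horizontal with |LN| = 57.9 and N in +x, so N = (57.9, 0). LS runs at 124.6° with |LS| = 32.3, so S = (-18.34, 26.59). H is determined by |SH| = 47.1 and |HN| = 49.4 together: it lies at the intersection of circle(S, 47.1) and circle(N, 49.4). With |SN| = 80.74, the foot of the radical line on SN is 39.00 from S and the perpendicular offset is √(47.1² − 39.00²) = 26.41. Taking the left-of-SN solution: H = (27.18, 38.69).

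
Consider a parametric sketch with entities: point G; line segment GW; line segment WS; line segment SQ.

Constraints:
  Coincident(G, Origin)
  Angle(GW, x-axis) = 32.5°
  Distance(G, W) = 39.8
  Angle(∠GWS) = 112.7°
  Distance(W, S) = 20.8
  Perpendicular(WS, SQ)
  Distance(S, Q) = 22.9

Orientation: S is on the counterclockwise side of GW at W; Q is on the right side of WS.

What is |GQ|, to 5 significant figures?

69.726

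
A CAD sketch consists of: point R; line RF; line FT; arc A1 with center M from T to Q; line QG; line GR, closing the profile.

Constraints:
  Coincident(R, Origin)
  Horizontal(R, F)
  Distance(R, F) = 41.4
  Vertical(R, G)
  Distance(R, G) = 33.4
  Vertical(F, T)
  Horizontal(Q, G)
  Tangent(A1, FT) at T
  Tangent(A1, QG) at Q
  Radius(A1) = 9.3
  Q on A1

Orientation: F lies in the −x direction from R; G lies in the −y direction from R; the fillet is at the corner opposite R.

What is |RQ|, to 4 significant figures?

46.32

R is at the origin; RF is horizontal with |RF| = 41.4 and F on the −x side, so F = (-41.40, 0.000). R and G share the same x with |RG| = 33.4 and G on the −y side, so G = (0.000, -33.40). The virtual corner opposite R is at (-41.40, -33.40). Tangency of A1 to FT means the radius MT is perpendicular to FT and since A1 is tangent to QG there, MQ ⟂ QG, with radius 9.3, so the center M sits 9.3 in from both sides at M = (-32.10, -24.10). That places the tangent points at T = (-41.40, -24.10) on FT and Q = (-32.10, -33.40) on QG. Then |RQ| = |Q − R| = 46.32.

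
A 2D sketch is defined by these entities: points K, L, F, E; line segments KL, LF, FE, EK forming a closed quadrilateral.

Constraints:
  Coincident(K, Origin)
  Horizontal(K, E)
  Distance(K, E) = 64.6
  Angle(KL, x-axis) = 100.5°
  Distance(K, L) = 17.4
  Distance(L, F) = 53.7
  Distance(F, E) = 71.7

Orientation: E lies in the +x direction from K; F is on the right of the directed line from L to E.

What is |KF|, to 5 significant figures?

36.368

Checks: |LF| = 53.70 ✓; |FE| = 71.70 ✓.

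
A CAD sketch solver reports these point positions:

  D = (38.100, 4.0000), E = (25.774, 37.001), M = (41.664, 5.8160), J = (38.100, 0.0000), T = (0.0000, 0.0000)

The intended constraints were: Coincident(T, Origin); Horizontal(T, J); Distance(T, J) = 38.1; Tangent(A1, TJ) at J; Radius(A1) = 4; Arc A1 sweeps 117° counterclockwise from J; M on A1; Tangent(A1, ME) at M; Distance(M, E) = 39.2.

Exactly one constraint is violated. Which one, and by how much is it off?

Distance(M, E) = 39.2 — off by 4.20.

T = (0.00, 0.00) ✓; T.y = 0.00, J.y = 0.00 ✓; |TJ| = 38.10 ✓; ∠(DJ, JT) = 90.00° ✓; |DJ| = 4.000 ✓; bearing(D→M) − bearing(D→J) = 117.0° ✓; |DM| = 4.000 ✓; ∠(DM, ME) = 90.00° ✓; |ME| = 35.00 ✗.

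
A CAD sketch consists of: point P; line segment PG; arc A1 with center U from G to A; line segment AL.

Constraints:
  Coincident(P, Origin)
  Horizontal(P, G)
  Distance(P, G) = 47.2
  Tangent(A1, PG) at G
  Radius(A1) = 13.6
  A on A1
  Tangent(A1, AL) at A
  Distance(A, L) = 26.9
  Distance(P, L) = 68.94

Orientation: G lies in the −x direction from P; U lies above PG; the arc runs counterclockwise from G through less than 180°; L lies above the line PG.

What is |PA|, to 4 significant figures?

42.96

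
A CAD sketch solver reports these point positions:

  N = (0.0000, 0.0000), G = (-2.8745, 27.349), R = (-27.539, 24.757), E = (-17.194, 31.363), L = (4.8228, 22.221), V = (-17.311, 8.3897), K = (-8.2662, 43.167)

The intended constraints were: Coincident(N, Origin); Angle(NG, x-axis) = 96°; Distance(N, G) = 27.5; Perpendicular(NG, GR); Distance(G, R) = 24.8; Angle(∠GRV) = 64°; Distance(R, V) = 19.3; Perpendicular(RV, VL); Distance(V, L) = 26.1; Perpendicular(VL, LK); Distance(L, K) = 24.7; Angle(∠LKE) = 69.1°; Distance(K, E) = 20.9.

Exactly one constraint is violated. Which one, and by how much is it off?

Distance(K, E) = 20.9 — off by 6.10.

N = (0.00, 0.00) ✓; NG at 96.00° ✓; |NG| = 27.50 ✓; ∠(NG, GR) = 90.00° ✓; |GR| = 24.80 ✓; ∠GRV = 64.00° ✓; |RV| = 19.30 ✓; ∠(RV, VL) = 90.00° ✓; |VL| = 26.10 ✓; ∠(VL, LK) = 90.00° ✓; |LK| = 24.70 ✓; ∠LKE = 69.10° ✓; |KE| = 14.80 ✗.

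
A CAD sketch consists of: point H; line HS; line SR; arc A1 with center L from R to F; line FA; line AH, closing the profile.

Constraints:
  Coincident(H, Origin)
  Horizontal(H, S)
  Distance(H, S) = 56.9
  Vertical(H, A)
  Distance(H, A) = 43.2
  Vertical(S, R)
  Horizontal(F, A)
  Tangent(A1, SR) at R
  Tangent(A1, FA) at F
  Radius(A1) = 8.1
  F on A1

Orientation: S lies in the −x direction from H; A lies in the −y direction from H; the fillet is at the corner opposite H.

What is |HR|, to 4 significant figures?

66.86

H is at the origin; HS is horizontal with |HS| = 56.9 and S on the −x side, so S = (-56.90, 0.000). H and A share the same x with |HA| = 43.2 and A on the −y side, so A = (0.000, -43.20). The virtual corner opposite H is at (-56.90, -43.20). Tangency of A1 to SR means the radius LR is perpendicular to SR and since A1 is tangent to FA there, LF ⟂ FA, with radius 8.1, so the center L sits 8.1 in from both sides at L = (-48.80, -35.10). That places the tangent points at R = (-56.90, -35.10) on SR and F = (-48.80, -43.20) on FA. Then |HR| = |R − H| = 66.86.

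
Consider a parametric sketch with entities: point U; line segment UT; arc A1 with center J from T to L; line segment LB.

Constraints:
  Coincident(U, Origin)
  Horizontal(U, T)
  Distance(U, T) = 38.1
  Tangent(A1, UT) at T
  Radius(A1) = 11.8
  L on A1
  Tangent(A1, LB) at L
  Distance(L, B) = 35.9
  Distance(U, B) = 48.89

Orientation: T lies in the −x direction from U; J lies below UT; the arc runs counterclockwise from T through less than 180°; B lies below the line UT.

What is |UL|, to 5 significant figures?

50.432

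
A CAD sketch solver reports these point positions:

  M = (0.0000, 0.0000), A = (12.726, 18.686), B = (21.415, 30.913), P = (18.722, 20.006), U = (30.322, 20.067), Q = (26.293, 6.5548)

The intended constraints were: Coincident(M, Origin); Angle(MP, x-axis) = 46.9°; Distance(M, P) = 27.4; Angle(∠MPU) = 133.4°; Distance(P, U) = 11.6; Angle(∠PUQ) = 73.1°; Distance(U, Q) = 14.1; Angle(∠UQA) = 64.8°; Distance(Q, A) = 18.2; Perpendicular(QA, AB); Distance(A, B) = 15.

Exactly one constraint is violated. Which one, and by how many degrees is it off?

Perpendicular(QA, AB) — off by 6.40°.

M = (0.00, 0.00) ✓; MP at 46.90° ✓; |MP| = 27.40 ✓; ∠MPU = 133.4° ✓; |PU| = 11.60 ✓; ∠PUQ = 73.10° ✓; |UQ| = 14.10 ✓; ∠UQA = 64.80° ✓; |QA| = 18.20 ✓; ∠(QA, AB) = 83.60° ✗; |AB| = 15.00 ✓.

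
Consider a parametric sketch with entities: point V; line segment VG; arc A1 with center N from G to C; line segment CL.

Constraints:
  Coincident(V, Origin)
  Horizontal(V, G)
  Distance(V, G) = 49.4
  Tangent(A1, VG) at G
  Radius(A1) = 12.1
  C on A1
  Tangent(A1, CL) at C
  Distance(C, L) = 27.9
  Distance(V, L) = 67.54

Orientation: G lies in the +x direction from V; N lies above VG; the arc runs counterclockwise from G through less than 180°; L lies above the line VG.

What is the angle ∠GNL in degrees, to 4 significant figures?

173.9°

V is at the origin; V and G share the same y with |VG| = 49.4 and G on the +x side, so G = (49.40, 0.000). The tangent condition forces NG to be normal to VG, so N = G + (0, 12.1) = (49.40, 12.10). Since NC ⟂ CL (tangency), |NL| = √(12.1² + 27.9²) = 30.41 regardless of where C sits on A1. So L lies on both circle(V, 67.54) and circle(N, 30.41); the above-VG intersection is L = (52.62, 42.34). C is the foot of the tangent from L: C = (60.95, 15.71).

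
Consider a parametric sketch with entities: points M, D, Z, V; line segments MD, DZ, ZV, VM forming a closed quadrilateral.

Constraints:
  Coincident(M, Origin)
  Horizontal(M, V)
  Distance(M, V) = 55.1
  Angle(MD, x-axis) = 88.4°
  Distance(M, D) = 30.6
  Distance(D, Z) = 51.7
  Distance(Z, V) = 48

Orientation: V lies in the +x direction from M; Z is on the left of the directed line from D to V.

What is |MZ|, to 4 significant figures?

68.84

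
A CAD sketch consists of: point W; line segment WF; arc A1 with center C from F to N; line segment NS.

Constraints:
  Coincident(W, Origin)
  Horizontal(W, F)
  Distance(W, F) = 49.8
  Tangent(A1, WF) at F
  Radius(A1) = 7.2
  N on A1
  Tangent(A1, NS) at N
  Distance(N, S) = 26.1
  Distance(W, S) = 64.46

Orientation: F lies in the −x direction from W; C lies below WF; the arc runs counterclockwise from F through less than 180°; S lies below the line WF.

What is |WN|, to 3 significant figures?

57.5

Checks: |CN| = 7.200 ✓; ∠(CN, NS) = 90.00° ✓; |NS| = 26.10 ✓; |WS| = 64.46 ✓.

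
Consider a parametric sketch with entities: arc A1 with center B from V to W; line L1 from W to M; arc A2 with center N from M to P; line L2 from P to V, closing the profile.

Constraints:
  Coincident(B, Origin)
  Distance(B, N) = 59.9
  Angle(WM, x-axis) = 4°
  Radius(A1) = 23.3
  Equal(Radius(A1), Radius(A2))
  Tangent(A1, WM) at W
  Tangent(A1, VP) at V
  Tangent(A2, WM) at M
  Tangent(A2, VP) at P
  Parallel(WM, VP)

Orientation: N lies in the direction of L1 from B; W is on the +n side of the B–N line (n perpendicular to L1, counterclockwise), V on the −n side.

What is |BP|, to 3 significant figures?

64.3

The slot axis is L1's direction at 4.0°, so u = (cos 4.0°, sin 4.0°) = (0.998, 0.0698) and n = (−sin 4.0°, cos 4.0°) = (-0.0698, 0.998). B is at the origin and N lies 59.9 along u from B, so N = 59.9·u = (59.8, 4.18). Tangency of A1 to both parallel lines with radius 23.3 puts W and V at B ± 23.3·n: W = (-1.63, 23.2), V = (1.63, -23.2). Equal radii place M and P the same way about N: M = N + 23.3·n = (58.1, 27.4), P = N − 23.3·n = (61.4, -19.1). Then |BP| = |P − B| = 64.3.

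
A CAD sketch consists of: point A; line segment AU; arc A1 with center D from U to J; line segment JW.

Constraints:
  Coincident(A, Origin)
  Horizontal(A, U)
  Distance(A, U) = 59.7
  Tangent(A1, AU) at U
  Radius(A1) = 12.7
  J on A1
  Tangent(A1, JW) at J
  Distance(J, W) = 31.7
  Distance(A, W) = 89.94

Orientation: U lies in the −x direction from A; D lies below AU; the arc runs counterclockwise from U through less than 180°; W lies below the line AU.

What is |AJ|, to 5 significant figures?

72.472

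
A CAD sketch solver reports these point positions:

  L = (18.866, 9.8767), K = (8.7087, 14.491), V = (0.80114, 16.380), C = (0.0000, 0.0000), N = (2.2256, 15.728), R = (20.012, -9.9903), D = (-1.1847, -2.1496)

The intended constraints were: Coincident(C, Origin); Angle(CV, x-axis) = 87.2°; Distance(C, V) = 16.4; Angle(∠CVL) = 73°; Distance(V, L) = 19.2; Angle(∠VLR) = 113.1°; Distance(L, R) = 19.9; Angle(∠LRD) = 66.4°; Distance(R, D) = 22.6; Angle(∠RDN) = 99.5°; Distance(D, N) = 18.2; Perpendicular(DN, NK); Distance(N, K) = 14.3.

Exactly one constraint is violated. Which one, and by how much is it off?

Distance(N, K) = 14.3 — off by 7.70.

C = (0.00, 0.00) ✓; CV at 87.20° ✓; |CV| = 16.40 ✓; ∠CVL = 73.00° ✓; |VL| = 19.20 ✓; ∠VLR = 113.1° ✓; |LR| = 19.90 ✓; ∠LRD = 66.40° ✓; |RD| = 22.60 ✓; ∠RDN = 99.50° ✓; |DN| = 18.20 ✓; ∠(DN, NK) = 90.00° ✓; |NK| = 6.600 ✗.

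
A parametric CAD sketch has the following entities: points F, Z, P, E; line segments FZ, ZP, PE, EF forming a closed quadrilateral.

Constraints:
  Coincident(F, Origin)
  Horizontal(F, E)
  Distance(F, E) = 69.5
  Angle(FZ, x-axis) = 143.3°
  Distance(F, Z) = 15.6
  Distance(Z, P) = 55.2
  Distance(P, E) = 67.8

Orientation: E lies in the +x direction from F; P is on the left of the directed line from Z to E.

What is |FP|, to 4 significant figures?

56.02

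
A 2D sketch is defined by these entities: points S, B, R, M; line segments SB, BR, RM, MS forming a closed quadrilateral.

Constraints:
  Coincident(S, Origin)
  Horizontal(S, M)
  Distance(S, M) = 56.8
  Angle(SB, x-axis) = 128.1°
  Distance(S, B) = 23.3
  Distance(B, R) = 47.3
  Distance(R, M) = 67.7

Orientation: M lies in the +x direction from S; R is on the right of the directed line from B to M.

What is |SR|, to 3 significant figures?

28.4

Checks: |BR| = 47.30 ✓; |RM| = 67.70 ✓.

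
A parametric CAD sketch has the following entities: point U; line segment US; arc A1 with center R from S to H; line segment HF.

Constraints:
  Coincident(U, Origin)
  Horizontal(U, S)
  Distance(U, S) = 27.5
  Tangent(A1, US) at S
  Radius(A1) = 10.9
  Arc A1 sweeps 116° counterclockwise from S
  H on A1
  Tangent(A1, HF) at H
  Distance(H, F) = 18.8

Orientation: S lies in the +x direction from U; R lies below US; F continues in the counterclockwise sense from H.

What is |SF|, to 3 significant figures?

32.6

U is at the origin; U and S share the same y with |US| = 27.5 and S on the +x side, so S = (27.5, 0.00). Tangency of A1 to US means the radius RS is perpendicular to US, so R = S + (0, -10.9) = (27.5, -10.9). On A1, S sits at bearing 90° from R; a 116° counterclockwise sweep puts H at bearing 206°, so H = R + 10.9·(cos 206°, sin 206°) = (17.7, -15.7). A1 meets HF tangentially, so RH is at right angles to HF, so HF runs along (−sin 206°, cos 206°); with |HF| = 18.8, F = (25.9, -32.6). Then |SF| = |F − S| = 32.6.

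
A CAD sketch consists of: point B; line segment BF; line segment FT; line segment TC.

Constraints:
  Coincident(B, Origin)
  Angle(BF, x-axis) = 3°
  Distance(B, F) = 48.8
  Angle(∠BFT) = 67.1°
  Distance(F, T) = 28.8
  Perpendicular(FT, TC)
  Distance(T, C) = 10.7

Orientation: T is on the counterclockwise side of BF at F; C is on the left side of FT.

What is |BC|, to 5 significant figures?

35.631

∠BFT = 67.1°, so FT runs at 3.0° + (180° − 67.1°) = 115.90° from the x-axis; with |FT| = 28.8, T = F + 28.8·(cos 115.90°, sin 115.90°) = (36.153, 28.461). The perpendicularity gives TC at right angles to FT; with |TC| = 10.7 on the left of FT, C = T + 10.7·(-0.89956, -0.43680) = (26.528, 23.787). Then |BC| = |C − B| = 35.631.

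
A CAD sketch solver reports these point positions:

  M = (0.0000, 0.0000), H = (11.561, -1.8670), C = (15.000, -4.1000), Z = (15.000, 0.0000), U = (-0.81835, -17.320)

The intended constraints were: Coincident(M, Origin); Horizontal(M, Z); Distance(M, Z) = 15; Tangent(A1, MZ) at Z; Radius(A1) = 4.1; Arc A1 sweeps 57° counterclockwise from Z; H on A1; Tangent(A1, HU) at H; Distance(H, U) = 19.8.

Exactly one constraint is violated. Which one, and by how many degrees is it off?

Tangent(A1, HU) at H — off by 5.70°.

M = (0.00, 0.00) ✓; M.y = 0.00, Z.y = 0.00 ✓; |MZ| = 15.00 ✓; ∠(CZ, ZM) = 90.00° ✓; |CZ| = 4.100 ✓; bearing(C→H) − bearing(C→Z) = 57.00° ✓; |CH| = 4.100 ✓; ∠(CH, HU) = 95.70° ✗; |HU| = 19.80 ✓.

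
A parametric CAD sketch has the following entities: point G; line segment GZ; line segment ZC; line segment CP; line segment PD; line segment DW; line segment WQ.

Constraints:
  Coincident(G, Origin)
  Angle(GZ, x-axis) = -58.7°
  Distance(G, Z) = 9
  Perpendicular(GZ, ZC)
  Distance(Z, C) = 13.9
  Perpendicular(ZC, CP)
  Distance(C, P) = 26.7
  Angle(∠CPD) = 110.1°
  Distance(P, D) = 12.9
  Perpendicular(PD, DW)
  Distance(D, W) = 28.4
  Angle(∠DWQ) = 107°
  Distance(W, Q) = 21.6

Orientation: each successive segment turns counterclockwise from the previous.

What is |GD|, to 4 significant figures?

22.21

G is at the origin; GZ runs at -58.7° with length 9.0, so Z = (4.676, -7.690). The perpendicularity gives ZC at right angles to GZ, so ZC runs at 31.30°; with |ZC| = 13.9, C = (16.55, -0.4688). The perpendicularity gives CP at right angles to ZC, so CP runs at 121.3°; with |CP| = 26.7, P = (2.681, 22.35). ∠CPD = 110.1° gives PD at -168.8° from the x-axis; with |PD| = 12.9, D = (-9.973, 19.84). Then |GD| = |D − G| = 22.21.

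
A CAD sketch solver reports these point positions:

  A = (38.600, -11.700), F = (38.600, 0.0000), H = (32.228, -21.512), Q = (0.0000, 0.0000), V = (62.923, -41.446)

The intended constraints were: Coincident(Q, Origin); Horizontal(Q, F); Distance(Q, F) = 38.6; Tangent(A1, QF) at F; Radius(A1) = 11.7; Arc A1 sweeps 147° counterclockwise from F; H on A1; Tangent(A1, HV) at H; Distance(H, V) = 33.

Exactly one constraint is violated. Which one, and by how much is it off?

Distance(H, V) = 33 — off by 3.60.

Q = (0.00, 0.00) ✓; Q.y = 0.00, F.y = 0.00 ✓; |QF| = 38.60 ✓; ∠(AF, FQ) = 90.00° ✓; |AF| = 11.70 ✓; bearing(A→H) − bearing(A→F) = 147.0° ✓; |AH| = 11.70 ✓; ∠(AH, HV) = 90.00° ✓; |HV| = 36.60 ✗.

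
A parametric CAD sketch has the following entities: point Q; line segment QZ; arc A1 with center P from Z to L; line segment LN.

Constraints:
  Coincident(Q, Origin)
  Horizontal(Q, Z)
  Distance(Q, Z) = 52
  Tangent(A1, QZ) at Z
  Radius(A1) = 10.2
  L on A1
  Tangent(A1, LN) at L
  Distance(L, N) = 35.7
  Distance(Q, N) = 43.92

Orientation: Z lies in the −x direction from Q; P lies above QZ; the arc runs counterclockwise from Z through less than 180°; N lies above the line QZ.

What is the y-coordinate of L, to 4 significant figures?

5.075

Q is at the origin; QZ is horizontal with |QZ| = 52.0 and Z on the −x side, so Z = (-52.00, 0.000). The tangent condition forces PZ to be normal to QZ, so P = Z + (0, 10.2) = (-52.00, 10.20). Since PL ⟂ LN (tangency), |PN| = √(10.2² + 35.7²) = 37.13 regardless of where L sits on A1. So N lies on both circle(Q, 43.92) and circle(P, 37.13); the above-QZ intersection is N = (-25.24, 35.94). L is the foot of the tangent from N: L = (-43.18, 5.075).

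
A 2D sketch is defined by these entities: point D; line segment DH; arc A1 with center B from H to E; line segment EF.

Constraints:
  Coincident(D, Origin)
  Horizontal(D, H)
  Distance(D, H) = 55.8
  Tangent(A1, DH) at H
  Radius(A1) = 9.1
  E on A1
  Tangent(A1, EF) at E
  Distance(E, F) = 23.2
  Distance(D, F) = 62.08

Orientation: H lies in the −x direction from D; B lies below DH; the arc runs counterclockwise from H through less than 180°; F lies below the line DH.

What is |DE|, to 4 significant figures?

65.13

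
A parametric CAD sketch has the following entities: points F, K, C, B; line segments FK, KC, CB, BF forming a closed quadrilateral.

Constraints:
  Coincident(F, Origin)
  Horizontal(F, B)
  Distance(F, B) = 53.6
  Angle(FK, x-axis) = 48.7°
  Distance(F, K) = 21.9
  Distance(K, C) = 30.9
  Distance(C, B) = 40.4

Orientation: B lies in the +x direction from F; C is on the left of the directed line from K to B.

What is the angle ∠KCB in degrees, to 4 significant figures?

71.70°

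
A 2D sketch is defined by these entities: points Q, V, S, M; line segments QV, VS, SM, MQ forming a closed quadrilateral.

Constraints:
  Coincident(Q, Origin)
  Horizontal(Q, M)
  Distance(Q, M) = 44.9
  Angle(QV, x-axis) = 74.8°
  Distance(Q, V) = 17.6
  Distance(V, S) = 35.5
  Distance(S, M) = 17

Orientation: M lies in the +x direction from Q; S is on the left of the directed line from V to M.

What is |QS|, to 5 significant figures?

43.298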